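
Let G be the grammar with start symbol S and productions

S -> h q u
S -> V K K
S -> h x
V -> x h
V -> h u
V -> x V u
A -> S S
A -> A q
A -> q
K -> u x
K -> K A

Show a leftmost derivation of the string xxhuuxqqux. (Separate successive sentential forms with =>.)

S => VKK   [S -> V K K]
VKK => xVuKK   [V -> x V u]
xVuKK => xxhuKK   [V -> x h]
xxhuKK => xxhuKAK   [K -> K A]
xxhuKAK => xxhuKAAK   [K -> K A]
xxhuKAAK => xxhuuxAAK   [K -> u x]
xxhuuxAAK => xxhuuxqAK   [A -> q]
xxhuuxqAK => xxhuuxqqK   [A -> q]
xxhuuxqqK => xxhuuxqqux   [K -> u x]

S => VKK => xVuKK => xxhuKK => xxhuKAK => xxhuKAAK => xxhuuxAAK => xxhuuxqAK => xxhuuxqqK => xxhuuxqqux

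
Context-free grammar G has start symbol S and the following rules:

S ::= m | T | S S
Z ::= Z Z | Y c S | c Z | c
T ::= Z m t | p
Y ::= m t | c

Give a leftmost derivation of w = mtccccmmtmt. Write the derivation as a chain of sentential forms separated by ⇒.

S ⇒ T ⇒ Zmt ⇒ YcSmt ⇒ mtcSmt ⇒ mtcTmt ⇒ mtcZmtmt ⇒ mtccZmtmt ⇒ mtccYcSmtmt ⇒ mtccccSmtmt ⇒ mtccccmmtmt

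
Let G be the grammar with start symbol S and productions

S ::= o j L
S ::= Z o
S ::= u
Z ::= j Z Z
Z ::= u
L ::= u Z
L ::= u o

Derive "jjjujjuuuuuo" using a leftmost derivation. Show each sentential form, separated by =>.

S => Zo   [S ::= Z o]
Zo => jZZo   [Z ::= j Z Z]
jZZo => jjZZZo   [Z ::= j Z Z]
jjZZZo => jjjZZZZo   [Z ::= j Z Z]
jjjZZZZo => jjjuZZZo   [Z ::= u]
jjjuZZZo => jjjujZZZZo   [Z ::= j Z Z]
jjjujZZZZo => jjjujjZZZZZo   [Z ::= j Z Z]
jjjujjZZZZZo => jjjujjuZZZZo   [Z ::= u]
jjjujjuZZZZo => jjjujjuuZZZo   [Z ::= u]
jjjujjuuZZZo => jjjujjuuuZZo   [Z ::= u]
jjjujjuuuZZo => jjjujjuuuuZo   [Z ::= u]
jjjujjuuuuZo => jjjujjuuuuuo   [Z ::= u]

S=>Zo=>jZZo=>jjZZZo=>jjjZZZZo=>jjjuZZZo=>jjjujZZZZo=>jjjujjZZZZZo=>jjjujjuZZZZo=>jjjujjuuZZZo=>jjjujjuuuZZo=>jjjujjuuuuZo=>jjjujjuuuuuo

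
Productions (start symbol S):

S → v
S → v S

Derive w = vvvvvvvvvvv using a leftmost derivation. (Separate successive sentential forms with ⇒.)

S ⇒ vS   [S → v S]
vS ⇒ vvS   [S → v S]
vvS ⇒ vvvS   [S → v S]
vvvS ⇒ vvvvS   [S → v S]
vvvvS ⇒ vvvvvS   [S → v S]
vvvvvS ⇒ vvvvvvS   [S → v S]
vvvvvvS ⇒ vvvvvvvS   [S → v S]
vvvvvvvS ⇒ vvvvvvvvS   [S → v S]
vvvvvvvvS ⇒ vvvvvvvvvS   [S → v S]
vvvvvvvvvS ⇒ vvvvvvvvvvS   [S → v S]
vvvvvvvvvvS ⇒ vvvvvvvvvvv   [S → v]

S ⇒ vS ⇒ vvS ⇒ vvvS ⇒ vvvvS ⇒ vvvvvS ⇒ vvvvvvS ⇒ vvvvvvvS ⇒ vvvvvvvvS ⇒ vvvvvvvvvS ⇒ vvvvvvvvvvS ⇒ vvvvvvvvvvv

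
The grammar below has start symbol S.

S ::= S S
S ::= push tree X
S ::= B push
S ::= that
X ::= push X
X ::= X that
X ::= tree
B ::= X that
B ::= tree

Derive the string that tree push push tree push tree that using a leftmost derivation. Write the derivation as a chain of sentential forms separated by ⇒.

S ⇒ S S ⇒ that S ⇒ that S S ⇒ that B push S ⇒ that tree push S ⇒ that tree push push tree X ⇒ that tree push push tree X that ⇒ that tree push push tree push X that ⇒ that tree push push tree push tree that

S ⇒ S S   [S ::= S S]
S S ⇒ that S   [S ::= that]
that S ⇒ that S S   [S ::= S S]
that S S ⇒ that B push S   [S ::= B push]
that B push S ⇒ that tree push S   [B ::= tree]
that tree push S ⇒ that tree push push tree X   [S ::= push tree X]
that tree push push tree X ⇒ that tree push push tree X that   [X ::= X that]
that tree push push tree X that ⇒ that tree push push tree push X that   [X ::= push X]
that tree push push tree push X that ⇒ that tree push push tree push tree that   [X ::= tree]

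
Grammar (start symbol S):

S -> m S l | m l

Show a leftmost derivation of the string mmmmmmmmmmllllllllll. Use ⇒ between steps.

S ⇒ mSl ⇒ mmSll ⇒ mmmSlll ⇒ mmmmSllll ⇒ mmmmmSlllll ⇒ mmmmmmSllllll ⇒ mmmmmmmSlllllll ⇒ mmmmmmmmSllllllll ⇒ mmmmmmmmmSlllllllll ⇒ mmmmmmmmmmllllllllll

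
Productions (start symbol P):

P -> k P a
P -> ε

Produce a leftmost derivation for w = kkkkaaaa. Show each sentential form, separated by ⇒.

P ⇒ kPa ⇒ kkPaa ⇒ kkkPaaa ⇒ kkkkPaaaa ⇒ kkkkaaaa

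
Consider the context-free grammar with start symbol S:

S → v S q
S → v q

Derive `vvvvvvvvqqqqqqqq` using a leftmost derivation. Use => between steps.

S => vSq => vvSqq => vvvSqqq => vvvvSqqqq => vvvvvSqqqqq => vvvvvvSqqqqqq => vvvvvvvSqqqqqqq => vvvvvvvvqqqqqqqq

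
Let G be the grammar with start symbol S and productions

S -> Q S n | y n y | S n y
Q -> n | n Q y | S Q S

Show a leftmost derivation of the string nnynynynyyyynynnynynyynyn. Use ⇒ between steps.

S ⇒ QSn ⇒ SQSSn ⇒ SnyQSSn ⇒ QSnnyQSSn ⇒ nQySnnyQSSn ⇒ nnQyySnnyQSSn ⇒ nnSQSyySnnyQSSn ⇒ nnynyQSyySnnyQSSn ⇒ nnynynSyySnnyQSSn ⇒ nnynynynyyySnnyQSSn ⇒ nnynynynyyyynynnyQSSn ⇒ nnynynynyyyynynnynSSn ⇒ nnynynynyyyynynnynynySn ⇒ nnynynynyyyynynnynynyynyn

S ⇒ QSn   [S -> Q S n]
QSn ⇒ SQSSn   [Q -> S Q S]
SQSSn ⇒ SnyQSSn   [S -> S n y]
SnyQSSn ⇒ QSnnyQSSn   [S -> Q S n]
QSnnyQSSn ⇒ nQySnnyQSSn   [Q -> n Q y]
nQySnnyQSSn ⇒ nnQyySnnyQSSn   [Q -> n Q y]
nnQyySnnyQSSn ⇒ nnSQSyySnnyQSSn   [Q -> S Q S]
nnSQSyySnnyQSSn ⇒ nnynyQSyySnnyQSSn   [S -> y n y]
nnynyQSyySnnyQSSn ⇒ nnynynSyySnnyQSSn   [Q -> n]
nnynynSyySnnyQSSn ⇒ nnynynynyyySnnyQSSn   [S -> y n y]
nnynynynyyySnnyQSSn ⇒ nnynynynyyyynynnyQSSn   [S -> y n y]
nnynynynyyyynynnyQSSn ⇒ nnynynynyyyynynnynSSn   [Q -> n]
nnynynynyyyynynnynSSn ⇒ nnynynynyyyynynnynynySn   [S -> y n y]
nnynynynyyyynynnynynySn ⇒ nnynynynyyyynynnynynyynyn   [S -> y n y]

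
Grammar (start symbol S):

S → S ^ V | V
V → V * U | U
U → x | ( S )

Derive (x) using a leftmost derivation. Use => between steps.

S=>V=>U=>(S)=>(V)=>(U)=>(x)

S => V   [S → V]
V => U   [V → U]
U => (S)   [U → ( S )]
(S) => (V)   [S → V]
(V) => (U)   [V → U]
(U) => (x)   [U → x]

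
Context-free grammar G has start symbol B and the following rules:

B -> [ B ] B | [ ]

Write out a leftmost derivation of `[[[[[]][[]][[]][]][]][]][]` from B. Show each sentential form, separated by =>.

B => [B]B   [B -> [ B ] B]
[B]B => [[B]B]B   [B -> [ B ] B]
[[B]B]B => [[[B]B]B]B   [B -> [ B ] B]
[[[B]B]B]B => [[[[B]B]B]B]B   [B -> [ B ] B]
[[[[B]B]B]B]B => [[[[[]]B]B]B]B   [B -> [ ]]
[[[[[]]B]B]B]B => [[[[[]][B]B]B]B]B   [B -> [ B ] B]
[[[[[]][B]B]B]B]B => [[[[[]][[]]B]B]B]B   [B -> [ ]]
[[[[[]][[]]B]B]B]B => [[[[[]][[]][B]B]B]B]B   [B -> [ B ] B]
[[[[[]][[]][B]B]B]B]B => [[[[[]][[]][[]]B]B]B]B   [B -> [ ]]
[[[[[]][[]][[]]B]B]B]B => [[[[[]][[]][[]][]]B]B]B   [B -> [ ]]
[[[[[]][[]][[]][]]B]B]B => [[[[[]][[]][[]][]][]]B]B   [B -> [ ]]
[[[[[]][[]][[]][]][]]B]B => [[[[[]][[]][[]][]][]][]]B   [B -> [ ]]
[[[[[]][[]][[]][]][]][]]B => [[[[[]][[]][[]][]][]][]][]   [B -> [ ]]

B => [B]B => [[B]B]B => [[[B]B]B]B => [[[[B]B]B]B]B => [[[[[]]B]B]B]B => [[[[[]][B]B]B]B]B => [[[[[]][[]]B]B]B]B => [[[[[]][[]][B]B]B]B]B => [[[[[]][[]][[]]B]B]B]B => [[[[[]][[]][[]][]]B]B]B => [[[[[]][[]][[]][]][]]B]B => [[[[[]][[]][[]][]][]][]]B => [[[[[]][[]][[]][]][]][]][]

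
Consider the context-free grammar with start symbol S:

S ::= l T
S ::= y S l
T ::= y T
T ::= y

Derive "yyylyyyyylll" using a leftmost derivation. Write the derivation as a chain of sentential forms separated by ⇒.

S ⇒ ySl ⇒ yySll ⇒ yyySlll ⇒ yyylTlll ⇒ yyylyTlll ⇒ yyylyyTlll ⇒ yyylyyyTlll ⇒ yyylyyyyTlll ⇒ yyylyyyyylll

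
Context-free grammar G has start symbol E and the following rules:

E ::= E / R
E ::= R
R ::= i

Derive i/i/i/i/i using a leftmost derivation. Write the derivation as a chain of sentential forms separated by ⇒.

E ⇒ E/R   [E ::= E / R]
E/R ⇒ E/R/R   [E ::= E / R]
E/R/R ⇒ E/R/R/R   [E ::= E / R]
E/R/R/R ⇒ E/R/R/R/R   [E ::= E / R]
E/R/R/R/R ⇒ R/R/R/R/R   [E ::= R]
R/R/R/R/R ⇒ i/R/R/R/R   [R ::= i]
i/R/R/R/R ⇒ i/i/R/R/R   [R ::= i]
i/i/R/R/R ⇒ i/i/i/R/R   [R ::= i]
i/i/i/R/R ⇒ i/i/i/i/R   [R ::= i]
i/i/i/i/R ⇒ i/i/i/i/i   [R ::= i]

E ⇒ E/R ⇒ E/R/R ⇒ E/R/R/R ⇒ E/R/R/R/R ⇒ R/R/R/R/R ⇒ i/R/R/R/R ⇒ i/i/R/R/R ⇒ i/i/i/R/R ⇒ i/i/i/i/R ⇒ i/i/i/i/i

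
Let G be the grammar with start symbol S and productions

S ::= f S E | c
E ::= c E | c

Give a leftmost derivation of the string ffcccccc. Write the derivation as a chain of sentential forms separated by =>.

S => fSE => ffSEE => ffcEE => ffccEE => ffcccE => ffccccE => ffcccccE => ffcccccc

S => fSE   [S ::= f S E]
fSE => ffSEE   [S ::= f S E]
ffSEE => ffcEE   [S ::= c]
ffcEE => ffccEE   [E ::= c E]
ffccEE => ffcccE   [E ::= c]
ffcccE => ffccccE   [E ::= c E]
ffccccE => ffcccccE   [E ::= c E]
ffcccccE => ffcccccc   [E ::= c]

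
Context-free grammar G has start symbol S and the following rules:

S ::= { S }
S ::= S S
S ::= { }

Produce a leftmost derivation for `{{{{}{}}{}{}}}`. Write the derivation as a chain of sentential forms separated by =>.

S => {S}   [S ::= { S }]
{S} => {{S}}   [S ::= { S }]
{{S}} => {{SS}}   [S ::= S S]
{{SS}} => {{SSS}}   [S ::= S S]
{{SSS}} => {{{S}SS}}   [S ::= { S }]
{{{S}SS}} => {{{SS}SS}}   [S ::= S S]
{{{SS}SS}} => {{{{}S}SS}}   [S ::= { }]
{{{{}S}SS}} => {{{{}{}}SS}}   [S ::= { }]
{{{{}{}}SS}} => {{{{}{}}{}S}}   [S ::= { }]
{{{{}{}}{}S}} => {{{{}{}}{}{}}}   [S ::= { }]

S=>{S}=>{{S}}=>{{SS}}=>{{SSS}}=>{{{S}SS}}=>{{{SS}SS}}=>{{{{}S}SS}}=>{{{{}{}}SS}}=>{{{{}{}}{}S}}=>{{{{}{}}{}{}}}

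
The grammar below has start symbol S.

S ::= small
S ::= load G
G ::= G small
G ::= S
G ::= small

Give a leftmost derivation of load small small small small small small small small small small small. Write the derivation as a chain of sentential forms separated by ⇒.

S ⇒ load G ⇒ load G small ⇒ load G small small ⇒ load G small small small ⇒ load G small small small small ⇒ load G small small small small small ⇒ load G small small small small small small ⇒ load G small small small small small small small ⇒ load G small small small small small small small small ⇒ load G small small small small small small small small small ⇒ load G small small small small small small small small small small ⇒ load small small small small small small small small small small small

S ⇒ load G   [S ::= load G]
load G ⇒ load G small   [G ::= G small]
load G small ⇒ load G small small   [G ::= G small]
load G small small ⇒ load G small small small   [G ::= G small]
load G small small small ⇒ load G small small small small   [G ::= G small]
load G small small small small ⇒ load G small small small small small   [G ::= G small]
load G small small small small small ⇒ load G small small small small small small   [G ::= G small]
load G small small small small small small ⇒ load G small small small small small small small   [G ::= G small]
load G small small small small small small small ⇒ load G small small small small small small small small   [G ::= G small]
load G small small small small small small small small ⇒ load G small small small small small small small small small   [G ::= G small]
load G small small small small small small small small small ⇒ load G small small small small small small small small small small   [G ::= G small]
load G small small small small small small small small small small ⇒ load small small small small small small small small small small small   [G ::= small]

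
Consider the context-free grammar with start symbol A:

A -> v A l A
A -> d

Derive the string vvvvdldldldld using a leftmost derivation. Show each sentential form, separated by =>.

A => vAlA => vvAlAlA => vvvAlAlAlA => vvvvAlAlAlAlA => vvvvdlAlAlAlA => vvvvdldlAlAlA => vvvvdldldlAlA => vvvvdldldldlA => vvvvdldldldld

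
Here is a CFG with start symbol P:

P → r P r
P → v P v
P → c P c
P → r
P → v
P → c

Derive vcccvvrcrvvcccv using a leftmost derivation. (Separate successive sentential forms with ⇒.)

P⇒vPv⇒vcPcv⇒vccPccv⇒vcccPcccv⇒vcccvPvcccv⇒vcccvvPvvcccv⇒vcccvvrPrvvcccv⇒vcccvvrcrvvcccv

P ⇒ vPv   [P → v P v]
vPv ⇒ vcPcv   [P → c P c]
vcPcv ⇒ vccPccv   [P → c P c]
vccPccv ⇒ vcccPcccv   [P → c P c]
vcccPcccv ⇒ vcccvPvcccv   [P → v P v]
vcccvPvcccv ⇒ vcccvvPvvcccv   [P → v P v]
vcccvvPvvcccv ⇒ vcccvvrPrvvcccv   [P → r P r]
vcccvvrPrvvcccv ⇒ vcccvvrcrvvcccv   [P → c]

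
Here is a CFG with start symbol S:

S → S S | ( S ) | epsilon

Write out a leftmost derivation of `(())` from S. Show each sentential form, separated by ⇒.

S⇒(S)⇒((S))⇒(())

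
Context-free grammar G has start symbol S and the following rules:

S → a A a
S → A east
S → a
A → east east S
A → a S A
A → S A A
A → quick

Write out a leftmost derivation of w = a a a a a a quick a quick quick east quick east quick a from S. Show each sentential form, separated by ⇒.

S ⇒ a A a   [S → a A a]
a A a ⇒ a a S A a   [A → a S A]
a a S A a ⇒ a a A east A a   [S → A east]
a a A east A a ⇒ a a a S A east A a   [A → a S A]
a a a S A east A a ⇒ a a a A east A east A a   [S → A east]
a a a A east A east A a ⇒ a a a S A A east A east A a   [A → S A A]
a a a S A A east A east A a ⇒ a a a a A a A A east A east A a   [S → a A a]
a a a a A a A A east A east A a ⇒ a a a a a S A a A A east A east A a   [A → a S A]
a a a a a S A a A A east A east A a ⇒ a a a a a a A a A A east A east A a   [S → a]
a a a a a a A a A A east A east A a ⇒ a a a a a a quick a A A east A east A a   [A → quick]
a a a a a a quick a A A east A east A a ⇒ a a a a a a quick a quick A east A east A a   [A → quick]
a a a a a a quick a quick A east A east A a ⇒ a a a a a a quick a quick quick east A east A a   [A → quick]
a a a a a a quick a quick quick east A east A a ⇒ a a a a a a quick a quick quick east quick east A a   [A → quick]
a a a a a a quick a quick quick east quick east A a ⇒ a a a a a a quick a quick quick east quick east quick a   [A → quick]

S ⇒ a A a ⇒ a a S A a ⇒ a a A east A a ⇒ a a a S A east A a ⇒ a a a A east A east A a ⇒ a a a S A A east A east A a ⇒ a a a a A a A A east A east A a ⇒ a a a a a S A a A A east A east A a ⇒ a a a a a a A a A A east A east A a ⇒ a a a a a a quick a A A east A east A a ⇒ a a a a a a quick a quick A east A east A a ⇒ a a a a a a quick a quick quick east A east A a ⇒ a a a a a a quick a quick quick east quick east A a ⇒ a a a a a a quick a quick quick east quick east quick a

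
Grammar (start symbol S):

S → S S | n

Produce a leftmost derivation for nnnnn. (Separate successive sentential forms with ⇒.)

S ⇒ SS   [S → S S]
SS ⇒ SSS   [S → S S]
SSS ⇒ nSS   [S → n]
nSS ⇒ nSSS   [S → S S]
nSSS ⇒ nnSS   [S → n]
nnSS ⇒ nnSSS   [S → S S]
nnSSS ⇒ nnnSS   [S → n]
nnnSS ⇒ nnnnS   [S → n]
nnnnS ⇒ nnnnn   [S → n]

S⇒SS⇒SSS⇒nSS⇒nSSS⇒nnSS⇒nnSSS⇒nnnSS⇒nnnnS⇒nnnnn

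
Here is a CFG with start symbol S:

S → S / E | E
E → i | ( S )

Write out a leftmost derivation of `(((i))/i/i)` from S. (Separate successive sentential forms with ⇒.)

S ⇒ E ⇒ (S) ⇒ (S/E) ⇒ (S/E/E) ⇒ (E/E/E) ⇒ ((S)/E/E) ⇒ ((E)/E/E) ⇒ (((S))/E/E) ⇒ (((E))/E/E) ⇒ (((i))/E/E) ⇒ (((i))/i/E) ⇒ (((i))/i/i)

S ⇒ E   [S → E]
E ⇒ (S)   [E → ( S )]
(S) ⇒ (S/E)   [S → S / E]
(S/E) ⇒ (S/E/E)   [S → S / E]
(S/E/E) ⇒ (E/E/E)   [S → E]
(E/E/E) ⇒ ((S)/E/E)   [E → ( S )]
((S)/E/E) ⇒ ((E)/E/E)   [S → E]
((E)/E/E) ⇒ (((S))/E/E)   [E → ( S )]
(((S))/E/E) ⇒ (((E))/E/E)   [S → E]
(((E))/E/E) ⇒ (((i))/E/E)   [E → i]
(((i))/E/E) ⇒ (((i))/i/E)   [E → i]
(((i))/i/E) ⇒ (((i))/i/i)   [E → i]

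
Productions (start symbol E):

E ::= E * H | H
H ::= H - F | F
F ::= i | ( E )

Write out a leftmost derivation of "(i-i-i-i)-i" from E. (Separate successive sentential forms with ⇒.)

E⇒H⇒H-F⇒F-F⇒(E)-F⇒(H)-F⇒(H-F)-F⇒(H-F-F)-F⇒(H-F-F-F)-F⇒(F-F-F-F)-F⇒(i-F-F-F)-F⇒(i-i-F-F)-F⇒(i-i-i-F)-F⇒(i-i-i-i)-F⇒(i-i-i-i)-i

E ⇒ H   [E ::= H]
H ⇒ H-F   [H ::= H - F]
H-F ⇒ F-F   [H ::= F]
F-F ⇒ (E)-F   [F ::= ( E )]
(E)-F ⇒ (H)-F   [E ::= H]
(H)-F ⇒ (H-F)-F   [H ::= H - F]
(H-F)-F ⇒ (H-F-F)-F   [H ::= H - F]
(H-F-F)-F ⇒ (H-F-F-F)-F   [H ::= H - F]
(H-F-F-F)-F ⇒ (F-F-F-F)-F   [H ::= F]
(F-F-F-F)-F ⇒ (i-F-F-F)-F   [F ::= i]
(i-F-F-F)-F ⇒ (i-i-F-F)-F   [F ::= i]
(i-i-F-F)-F ⇒ (i-i-i-F)-F   [F ::= i]
(i-i-i-F)-F ⇒ (i-i-i-i)-F   [F ::= i]
(i-i-i-i)-F ⇒ (i-i-i-i)-i   [F ::= i]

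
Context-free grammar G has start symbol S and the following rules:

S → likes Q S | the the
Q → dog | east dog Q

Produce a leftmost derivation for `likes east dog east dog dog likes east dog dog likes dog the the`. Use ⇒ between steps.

S ⇒ likes Q S   [S → likes Q S]
likes Q S ⇒ likes east dog Q S   [Q → east dog Q]
likes east dog Q S ⇒ likes east dog east dog Q S   [Q → east dog Q]
likes east dog east dog Q S ⇒ likes east dog east dog dog S   [Q → dog]
likes east dog east dog dog S ⇒ likes east dog east dog dog likes Q S   [S → likes Q S]
likes east dog east dog dog likes Q S ⇒ likes east dog east dog dog likes east dog Q S   [Q → east dog Q]
likes east dog east dog dog likes east dog Q S ⇒ likes east dog east dog dog likes east dog dog S   [Q → dog]
likes east dog east dog dog likes east dog dog S ⇒ likes east dog east dog dog likes east dog dog likes Q S   [S → likes Q S]
likes east dog east dog dog likes east dog dog likes Q S ⇒ likes east dog east dog dog likes east dog dog likes dog S   [Q → dog]
likes east dog east dog dog likes east dog dog likes dog S ⇒ likes east dog east dog dog likes east dog dog likes dog the the   [S → the the]

S ⇒ likes Q S ⇒ likes east dog Q S ⇒ likes east dog east dog Q S ⇒ likes east dog east dog dog S ⇒ likes east dog east dog dog likes Q S ⇒ likes east dog east dog dog likes east dog Q S ⇒ likes east dog east dog dog likes east dog dog S ⇒ likes east dog east dog dog likes east dog dog likes Q S ⇒ likes east dog east dog dog likes east dog dog likes dog S ⇒ likes east dog east dog dog likes east dog dog likes dog the the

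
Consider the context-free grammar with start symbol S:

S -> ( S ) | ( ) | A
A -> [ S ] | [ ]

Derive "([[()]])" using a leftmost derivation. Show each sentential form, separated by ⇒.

S ⇒ (S)   [S -> ( S )]
(S) ⇒ (A)   [S -> A]
(A) ⇒ ([S])   [A -> [ S ]]
([S]) ⇒ ([A])   [S -> A]
([A]) ⇒ ([[S]])   [A -> [ S ]]
([[S]]) ⇒ ([[()]])   [S -> ( )]

S ⇒ (S) ⇒ (A) ⇒ ([S]) ⇒ ([A]) ⇒ ([[S]]) ⇒ ([[()]])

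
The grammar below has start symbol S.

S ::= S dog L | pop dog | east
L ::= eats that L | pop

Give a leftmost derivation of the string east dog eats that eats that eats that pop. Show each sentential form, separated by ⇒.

S ⇒ S dog L ⇒ east dog L ⇒ east dog eats that L ⇒ east dog eats that eats that L ⇒ east dog eats that eats that eats that L ⇒ east dog eats that eats that eats that pop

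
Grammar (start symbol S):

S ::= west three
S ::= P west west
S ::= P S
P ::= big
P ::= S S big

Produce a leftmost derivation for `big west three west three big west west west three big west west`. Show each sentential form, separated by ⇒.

S ⇒ P west west   [S ::= P west west]
P west west ⇒ S S big west west   [P ::= S S big]
S S big west west ⇒ P west west S big west west   [S ::= P west west]
P west west S big west west ⇒ S S big west west S big west west   [P ::= S S big]
S S big west west S big west west ⇒ P S S big west west S big west west   [S ::= P S]
P S S big west west S big west west ⇒ big S S big west west S big west west   [P ::= big]
big S S big west west S big west west ⇒ big west three S big west west S big west west   [S ::= west three]
big west three S big west west S big west west ⇒ big west three west three big west west S big west west   [S ::= west three]
big west three west three big west west S big west west ⇒ big west three west three big west west west three big west west   [S ::= west three]

S ⇒ P west west ⇒ S S big west west ⇒ P west west S big west west ⇒ S S big west west S big west west ⇒ P S S big west west S big west west ⇒ big S S big west west S big west west ⇒ big west three S big west west S big west west ⇒ big west three west three big west west S big west west ⇒ big west three west three big west west west three big west west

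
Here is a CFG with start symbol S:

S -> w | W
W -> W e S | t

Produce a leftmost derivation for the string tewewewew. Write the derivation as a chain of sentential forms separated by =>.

S=>W=>WeS=>WeSeS=>WeSeSeS=>WeSeSeSeS=>teSeSeSeS=>teweSeSeS=>teweweSeS=>teweweweS=>tewewewew

S => W   [S -> W]
W => WeS   [W -> W e S]
WeS => WeSeS   [W -> W e S]
WeSeS => WeSeSeS   [W -> W e S]
WeSeSeS => WeSeSeSeS   [W -> W e S]
WeSeSeSeS => teSeSeSeS   [W -> t]
teSeSeSeS => teweSeSeS   [S -> w]
teweSeSeS => teweweSeS   [S -> w]
teweweSeS => teweweweS   [S -> w]
teweweweS => tewewewew   [S -> w]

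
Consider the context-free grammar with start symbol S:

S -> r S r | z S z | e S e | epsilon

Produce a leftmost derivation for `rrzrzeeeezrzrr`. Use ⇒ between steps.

S ⇒ rSr ⇒ rrSrr ⇒ rrzSzrr ⇒ rrzrSrzrr ⇒ rrzrzSzrzrr ⇒ rrzrzeSezrzrr ⇒ rrzrzeeSeezrzrr ⇒ rrzrzeeeezrzrr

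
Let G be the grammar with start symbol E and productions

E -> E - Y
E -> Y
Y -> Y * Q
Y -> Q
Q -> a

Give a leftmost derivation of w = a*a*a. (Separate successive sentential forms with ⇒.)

E⇒Y⇒Y*Q⇒Y*Q*Q⇒Q*Q*Q⇒a*Q*Q⇒a*a*Q⇒a*a*a

E ⇒ Y   [E -> Y]
Y ⇒ Y*Q   [Y -> Y * Q]
Y*Q ⇒ Y*Q*Q   [Y -> Y * Q]
Y*Q*Q ⇒ Q*Q*Q   [Y -> Q]
Q*Q*Q ⇒ a*Q*Q   [Q -> a]
a*Q*Q ⇒ a*a*Q   [Q -> a]
a*a*Q ⇒ a*a*a   [Q -> a]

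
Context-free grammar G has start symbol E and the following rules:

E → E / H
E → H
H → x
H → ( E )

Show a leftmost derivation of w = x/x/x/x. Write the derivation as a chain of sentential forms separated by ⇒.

E⇒E/H⇒E/H/H⇒E/H/H/H⇒H/H/H/H⇒x/H/H/H⇒x/x/H/H⇒x/x/x/H⇒x/x/x/x

E ⇒ E/H   [E → E / H]
E/H ⇒ E/H/H   [E → E / H]
E/H/H ⇒ E/H/H/H   [E → E / H]
E/H/H/H ⇒ H/H/H/H   [E → H]
H/H/H/H ⇒ x/H/H/H   [H → x]
x/H/H/H ⇒ x/x/H/H   [H → x]
x/x/H/H ⇒ x/x/x/H   [H → x]
x/x/x/H ⇒ x/x/x/x   [H → x]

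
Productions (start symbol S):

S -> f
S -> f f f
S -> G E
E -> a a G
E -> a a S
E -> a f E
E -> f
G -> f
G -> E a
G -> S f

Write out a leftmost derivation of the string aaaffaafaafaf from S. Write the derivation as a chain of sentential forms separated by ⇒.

S ⇒ GE   [S -> G E]
GE ⇒ EaE   [G -> E a]
EaE ⇒ aaSaE   [E -> a a S]
aaSaE ⇒ aaGEaE   [S -> G E]
aaGEaE ⇒ aaEaEaE   [G -> E a]
aaEaEaE ⇒ aaafEaEaE   [E -> a f E]
aaafEaEaE ⇒ aaaffaEaE   [E -> f]
aaaffaEaE ⇒ aaaffaafEaE   [E -> a f E]
aaaffaafEaE ⇒ aaaffaafaaSaE   [E -> a a S]
aaaffaafaaSaE ⇒ aaaffaafaafaE   [S -> f]
aaaffaafaafaE ⇒ aaaffaafaafaf   [E -> f]

S⇒GE⇒EaE⇒aaSaE⇒aaGEaE⇒aaEaEaE⇒aaafEaEaE⇒aaaffaEaE⇒aaaffaafEaE⇒aaaffaafaaSaE⇒aaaffaafaafaE⇒aaaffaafaafaf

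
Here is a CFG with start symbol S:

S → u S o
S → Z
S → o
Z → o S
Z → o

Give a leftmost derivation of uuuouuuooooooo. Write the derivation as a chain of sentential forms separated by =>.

S=>uSo=>uuSoo=>uuuSooo=>uuuZooo=>uuuoSooo=>uuuouSoooo=>uuuouuSooooo=>uuuouuuSoooooo=>uuuouuuooooooo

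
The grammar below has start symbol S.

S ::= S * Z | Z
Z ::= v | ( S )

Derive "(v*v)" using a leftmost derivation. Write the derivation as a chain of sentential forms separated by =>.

S=>Z=>(S)=>(S*Z)=>(Z*Z)=>(v*Z)=>(v*v)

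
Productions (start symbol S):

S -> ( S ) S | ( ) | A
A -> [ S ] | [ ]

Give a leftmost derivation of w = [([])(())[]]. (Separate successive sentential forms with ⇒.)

S ⇒ A ⇒ [S] ⇒ [(S)S] ⇒ [(A)S] ⇒ [([])S] ⇒ [([])(S)S] ⇒ [([])(())S] ⇒ [([])(())A] ⇒ [([])(())[]]

S ⇒ A   [S -> A]
A ⇒ [S]   [A -> [ S ]]
[S] ⇒ [(S)S]   [S -> ( S ) S]
[(S)S] ⇒ [(A)S]   [S -> A]
[(A)S] ⇒ [([])S]   [A -> [ ]]
[([])S] ⇒ [([])(S)S]   [S -> ( S ) S]
[([])(S)S] ⇒ [([])(())S]   [S -> ( )]
[([])(())S] ⇒ [([])(())A]   [S -> A]
[([])(())A] ⇒ [([])(())[]]   [A -> [ ]]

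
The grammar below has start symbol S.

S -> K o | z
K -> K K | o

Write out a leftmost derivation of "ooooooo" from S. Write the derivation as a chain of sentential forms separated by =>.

S => Ko => KKo => KKKo => KKKKo => oKKKo => oKKKKo => oKKKKKo => ooKKKKo => oooKKKo => ooooKKo => oooooKo => ooooooo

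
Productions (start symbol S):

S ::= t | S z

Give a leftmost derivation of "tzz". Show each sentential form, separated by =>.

S => Sz => Szz => tzz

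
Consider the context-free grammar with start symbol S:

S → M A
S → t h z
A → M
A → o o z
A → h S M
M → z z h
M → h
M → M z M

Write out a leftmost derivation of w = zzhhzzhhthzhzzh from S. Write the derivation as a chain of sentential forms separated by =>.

S => MA   [S → M A]
MA => zzhA   [M → z z h]
zzhA => zzhhSM   [A → h S M]
zzhhSM => zzhhMAM   [S → M A]
zzhhMAM => zzhhzzhAM   [M → z z h]
zzhhzzhAM => zzhhzzhhSMM   [A → h S M]
zzhhzzhhSMM => zzhhzzhhthzMM   [S → t h z]
zzhhzzhhthzMM => zzhhzzhhthzhM   [M → h]
zzhhzzhhthzhM => zzhhzzhhthzhzzh   [M → z z h]

S => MA => zzhA => zzhhSM => zzhhMAM => zzhhzzhAM => zzhhzzhhSMM => zzhhzzhhthzMM => zzhhzzhhthzhM => zzhhzzhhthzhzzh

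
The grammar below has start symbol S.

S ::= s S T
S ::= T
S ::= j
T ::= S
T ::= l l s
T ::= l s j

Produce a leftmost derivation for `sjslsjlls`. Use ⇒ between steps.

S ⇒ sST ⇒ sjT ⇒ sjS ⇒ sjsST ⇒ sjsTT ⇒ sjslsjT ⇒ sjslsjlls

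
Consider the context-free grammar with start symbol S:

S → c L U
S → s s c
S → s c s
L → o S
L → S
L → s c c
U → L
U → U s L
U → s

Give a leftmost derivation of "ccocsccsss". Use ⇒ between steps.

S⇒cLU⇒cSU⇒ccLUU⇒ccoSUU⇒ccocLUUU⇒ccocsccUUU⇒ccocsccsUU⇒ccocsccssU⇒ccocsccsss

S ⇒ cLU   [S → c L U]
cLU ⇒ cSU   [L → S]
cSU ⇒ ccLUU   [S → c L U]
ccLUU ⇒ ccoSUU   [L → o S]
ccoSUU ⇒ ccocLUUU   [S → c L U]
ccocLUUU ⇒ ccocsccUUU   [L → s c c]
ccocsccUUU ⇒ ccocsccsUU   [U → s]
ccocsccsUU ⇒ ccocsccssU   [U → s]
ccocsccssU ⇒ ccocsccsss   [U → s]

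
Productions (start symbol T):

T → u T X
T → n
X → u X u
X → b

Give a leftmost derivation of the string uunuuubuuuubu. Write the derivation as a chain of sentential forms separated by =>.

T => uTX   [T → u T X]
uTX => uuTXX   [T → u T X]
uuTXX => uunXX   [T → n]
uunXX => uunuXuX   [X → u X u]
uunuXuX => uunuuXuuX   [X → u X u]
uunuuXuuX => uunuuuXuuuX   [X → u X u]
uunuuuXuuuX => uunuuubuuuX   [X → b]
uunuuubuuuX => uunuuubuuuuXu   [X → u X u]
uunuuubuuuuXu => uunuuubuuuubu   [X → b]

T => uTX => uuTXX => uunXX => uunuXuX => uunuuXuuX => uunuuuXuuuX => uunuuubuuuX => uunuuubuuuuXu => uunuuubuuuubu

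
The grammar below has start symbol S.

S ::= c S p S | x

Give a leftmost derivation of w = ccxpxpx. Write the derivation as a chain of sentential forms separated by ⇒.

S ⇒ cSpS   [S ::= c S p S]
cSpS ⇒ ccSpSpS   [S ::= c S p S]
ccSpSpS ⇒ ccxpSpS   [S ::= x]
ccxpSpS ⇒ ccxpxpS   [S ::= x]
ccxpxpS ⇒ ccxpxpx   [S ::= x]

S ⇒ cSpS ⇒ ccSpSpS ⇒ ccxpSpS ⇒ ccxpxpS ⇒ ccxpxpx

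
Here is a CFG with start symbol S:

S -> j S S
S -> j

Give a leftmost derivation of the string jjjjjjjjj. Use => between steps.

S => jSS => jjSSS => jjjSSSS => jjjjSSSSS => jjjjjSSSS => jjjjjjSSS => jjjjjjjSS => jjjjjjjjS => jjjjjjjjj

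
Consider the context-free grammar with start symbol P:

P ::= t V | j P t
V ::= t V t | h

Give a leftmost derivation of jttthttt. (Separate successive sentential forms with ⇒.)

P ⇒ jPt   [P ::= j P t]
jPt ⇒ jtVt   [P ::= t V]
jtVt ⇒ jttVtt   [V ::= t V t]
jttVtt ⇒ jtttVttt   [V ::= t V t]
jtttVttt ⇒ jttthttt   [V ::= h]

P ⇒ jPt ⇒ jtVt ⇒ jttVtt ⇒ jtttVttt ⇒ jttthttt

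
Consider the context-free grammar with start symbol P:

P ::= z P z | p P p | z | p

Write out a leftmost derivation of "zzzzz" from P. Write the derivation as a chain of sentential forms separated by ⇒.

P ⇒ zPz   [P ::= z P z]
zPz ⇒ zzPzz   [P ::= z P z]
zzPzz ⇒ zzzzz   [P ::= z]

P⇒zPz⇒zzPzz⇒zzzzz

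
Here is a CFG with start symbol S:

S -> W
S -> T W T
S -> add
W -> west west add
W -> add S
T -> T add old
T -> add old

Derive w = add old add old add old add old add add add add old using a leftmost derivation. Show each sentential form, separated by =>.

S => T W T => T add old W T => T add old add old W T => T add old add old add old W T => add old add old add old add old W T => add old add old add old add old add S T => add old add old add old add old add W T => add old add old add old add old add add S T => add old add old add old add old add add add T => add old add old add old add old add add add add old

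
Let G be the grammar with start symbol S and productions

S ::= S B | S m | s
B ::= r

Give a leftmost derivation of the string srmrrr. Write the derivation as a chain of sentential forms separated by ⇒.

S ⇒ SB ⇒ SBB ⇒ SBBB ⇒ SmBBB ⇒ SBmBBB ⇒ sBmBBB ⇒ srmBBB ⇒ srmrBB ⇒ srmrrB ⇒ srmrrr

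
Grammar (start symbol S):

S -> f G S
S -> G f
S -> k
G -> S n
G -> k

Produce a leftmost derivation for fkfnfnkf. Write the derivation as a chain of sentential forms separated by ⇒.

S⇒fGS⇒fSnS⇒fGfnS⇒fSnfnS⇒fGfnfnS⇒fkfnfnS⇒fkfnfnGf⇒fkfnfnkf

S ⇒ fGS   [S -> f G S]
fGS ⇒ fSnS   [G -> S n]
fSnS ⇒ fGfnS   [S -> G f]
fGfnS ⇒ fSnfnS   [G -> S n]
fSnfnS ⇒ fGfnfnS   [S -> G f]
fGfnfnS ⇒ fkfnfnS   [G -> k]
fkfnfnS ⇒ fkfnfnGf   [S -> G f]
fkfnfnGf ⇒ fkfnfnkf   [G -> k]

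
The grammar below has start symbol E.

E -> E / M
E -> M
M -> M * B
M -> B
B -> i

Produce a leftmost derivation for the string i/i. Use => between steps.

E => E/M => M/M => B/M => i/M => i/B => i/i

E => E/M   [E -> E / M]
E/M => M/M   [E -> M]
M/M => B/M   [M -> B]
B/M => i/M   [B -> i]
i/M => i/B   [M -> B]
i/B => i/i   [B -> i]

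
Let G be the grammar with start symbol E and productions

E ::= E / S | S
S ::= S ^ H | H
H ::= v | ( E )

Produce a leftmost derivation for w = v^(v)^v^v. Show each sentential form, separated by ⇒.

E⇒S⇒S^H⇒S^H^H⇒S^H^H^H⇒H^H^H^H⇒v^H^H^H⇒v^(E)^H^H⇒v^(S)^H^H⇒v^(H)^H^H⇒v^(v)^H^H⇒v^(v)^v^H⇒v^(v)^v^v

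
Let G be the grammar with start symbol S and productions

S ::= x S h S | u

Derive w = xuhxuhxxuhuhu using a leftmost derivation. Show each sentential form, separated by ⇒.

S ⇒ xShS ⇒ xuhS ⇒ xuhxShS ⇒ xuhxuhS ⇒ xuhxuhxShS ⇒ xuhxuhxxShShS ⇒ xuhxuhxxuhShS ⇒ xuhxuhxxuhuhS ⇒ xuhxuhxxuhuhu

S ⇒ xShS   [S ::= x S h S]
xShS ⇒ xuhS   [S ::= u]
xuhS ⇒ xuhxShS   [S ::= x S h S]
xuhxShS ⇒ xuhxuhS   [S ::= u]
xuhxuhS ⇒ xuhxuhxShS   [S ::= x S h S]
xuhxuhxShS ⇒ xuhxuhxxShShS   [S ::= x S h S]
xuhxuhxxShShS ⇒ xuhxuhxxuhShS   [S ::= u]
xuhxuhxxuhShS ⇒ xuhxuhxxuhuhS   [S ::= u]
xuhxuhxxuhuhS ⇒ xuhxuhxxuhuhu   [S ::= u]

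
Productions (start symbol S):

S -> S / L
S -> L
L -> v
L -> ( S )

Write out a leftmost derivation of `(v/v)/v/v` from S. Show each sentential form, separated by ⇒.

S⇒S/L⇒S/L/L⇒L/L/L⇒(S)/L/L⇒(S/L)/L/L⇒(L/L)/L/L⇒(v/L)/L/L⇒(v/v)/L/L⇒(v/v)/v/L⇒(v/v)/v/v

S ⇒ S/L   [S -> S / L]
S/L ⇒ S/L/L   [S -> S / L]
S/L/L ⇒ L/L/L   [S -> L]
L/L/L ⇒ (S)/L/L   [L -> ( S )]
(S)/L/L ⇒ (S/L)/L/L   [S -> S / L]
(S/L)/L/L ⇒ (L/L)/L/L   [S -> L]
(L/L)/L/L ⇒ (v/L)/L/L   [L -> v]
(v/L)/L/L ⇒ (v/v)/L/L   [L -> v]
(v/v)/L/L ⇒ (v/v)/v/L   [L -> v]
(v/v)/v/L ⇒ (v/v)/v/v   [L -> v]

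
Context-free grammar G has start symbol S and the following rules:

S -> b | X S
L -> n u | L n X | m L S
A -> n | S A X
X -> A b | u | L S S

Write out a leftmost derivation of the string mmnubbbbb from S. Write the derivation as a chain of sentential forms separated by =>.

S => XS   [S -> X S]
XS => LSSS   [X -> L S S]
LSSS => mLSSSS   [L -> m L S]
mLSSSS => mmLSSSSS   [L -> m L S]
mmLSSSSS => mmnuSSSSS   [L -> n u]
mmnuSSSSS => mmnubSSSS   [S -> b]
mmnubSSSS => mmnubbSSS   [S -> b]
mmnubbSSS => mmnubbbSS   [S -> b]
mmnubbbSS => mmnubbbbS   [S -> b]
mmnubbbbS => mmnubbbbb   [S -> b]

S => XS => LSSS => mLSSSS => mmLSSSSS => mmnuSSSSS => mmnubSSSS => mmnubbSSS => mmnubbbSS => mmnubbbbS => mmnubbbbb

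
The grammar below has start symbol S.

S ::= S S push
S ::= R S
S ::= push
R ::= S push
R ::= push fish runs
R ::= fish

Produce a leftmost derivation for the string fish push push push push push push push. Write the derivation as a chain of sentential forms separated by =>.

S => R S => S push S => R S push S => fish S push S => fish S S push push S => fish R S S push push S => fish S push S S push push S => fish push push S S push push S => fish push push push S push push S => fish push push push push push push S => fish push push push push push push push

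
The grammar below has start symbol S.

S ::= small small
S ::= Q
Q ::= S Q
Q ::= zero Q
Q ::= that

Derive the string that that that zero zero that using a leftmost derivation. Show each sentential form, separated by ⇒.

S ⇒ Q ⇒ S Q ⇒ Q Q ⇒ that Q ⇒ that S Q ⇒ that Q Q ⇒ that S Q Q ⇒ that Q Q Q ⇒ that that Q Q ⇒ that that that Q ⇒ that that that zero Q ⇒ that that that zero zero Q ⇒ that that that zero zero that

S ⇒ Q   [S ::= Q]
Q ⇒ S Q   [Q ::= S Q]
S Q ⇒ Q Q   [S ::= Q]
Q Q ⇒ that Q   [Q ::= that]
that Q ⇒ that S Q   [Q ::= S Q]
that S Q ⇒ that Q Q   [S ::= Q]
that Q Q ⇒ that S Q Q   [Q ::= S Q]
that S Q Q ⇒ that Q Q Q   [S ::= Q]
that Q Q Q ⇒ that that Q Q   [Q ::= that]
that that Q Q ⇒ that that that Q   [Q ::= that]
that that that Q ⇒ that that that zero Q   [Q ::= zero Q]
that that that zero Q ⇒ that that that zero zero Q   [Q ::= zero Q]
that that that zero zero Q ⇒ that that that zero zero that   [Q ::= that]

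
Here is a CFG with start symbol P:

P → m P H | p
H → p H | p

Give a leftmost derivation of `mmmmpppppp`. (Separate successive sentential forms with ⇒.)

P ⇒ mPH   [P → m P H]
mPH ⇒ mmPHH   [P → m P H]
mmPHH ⇒ mmmPHHH   [P → m P H]
mmmPHHH ⇒ mmmmPHHHH   [P → m P H]
mmmmPHHHH ⇒ mmmmpHHHH   [P → p]
mmmmpHHHH ⇒ mmmmppHHHH   [H → p H]
mmmmppHHHH ⇒ mmmmpppHHH   [H → p]
mmmmpppHHH ⇒ mmmmppppHH   [H → p]
mmmmppppHH ⇒ mmmmpppppH   [H → p]
mmmmpppppH ⇒ mmmmpppppp   [H → p]

P ⇒ mPH ⇒ mmPHH ⇒ mmmPHHH ⇒ mmmmPHHHH ⇒ mmmmpHHHH ⇒ mmmmppHHHH ⇒ mmmmpppHHH ⇒ mmmmppppHH ⇒ mmmmpppppH ⇒ mmmmpppppp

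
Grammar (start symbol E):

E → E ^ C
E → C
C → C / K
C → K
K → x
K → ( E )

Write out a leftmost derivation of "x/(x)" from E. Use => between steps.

E => C   [E → C]
C => C/K   [C → C / K]
C/K => K/K   [C → K]
K/K => x/K   [K → x]
x/K => x/(E)   [K → ( E )]
x/(E) => x/(C)   [E → C]
x/(C) => x/(K)   [C → K]
x/(K) => x/(x)   [K → x]

E => C => C/K => K/K => x/K => x/(E) => x/(C) => x/(K) => x/(x)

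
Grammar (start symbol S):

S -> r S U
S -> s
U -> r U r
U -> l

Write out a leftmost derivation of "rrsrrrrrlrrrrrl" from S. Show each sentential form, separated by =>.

S => rSU => rrSUU => rrsUU => rrsrUrU => rrsrrUrrU => rrsrrrUrrrU => rrsrrrrUrrrrU => rrsrrrrrUrrrrrU => rrsrrrrrlrrrrrU => rrsrrrrrlrrrrrl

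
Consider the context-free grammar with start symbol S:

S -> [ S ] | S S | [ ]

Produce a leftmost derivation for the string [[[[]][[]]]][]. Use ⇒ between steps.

S⇒SS⇒[S]S⇒[[S]]S⇒[[SS]]S⇒[[[S]S]]S⇒[[[[]]S]]S⇒[[[[]][S]]]S⇒[[[[]][[]]]]S⇒[[[[]][[]]]][]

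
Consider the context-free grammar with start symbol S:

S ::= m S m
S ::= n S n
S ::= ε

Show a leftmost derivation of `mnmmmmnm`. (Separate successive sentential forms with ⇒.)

S ⇒ mSm ⇒ mnSnm ⇒ mnmSmnm ⇒ mnmmSmmnm ⇒ mnmmmmnm

S ⇒ mSm   [S ::= m S m]
mSm ⇒ mnSnm   [S ::= n S n]
mnSnm ⇒ mnmSmnm   [S ::= m S m]
mnmSmnm ⇒ mnmmSmmnm   [S ::= m S m]
mnmmSmmnm ⇒ mnmmmmnm   [S ::= ε]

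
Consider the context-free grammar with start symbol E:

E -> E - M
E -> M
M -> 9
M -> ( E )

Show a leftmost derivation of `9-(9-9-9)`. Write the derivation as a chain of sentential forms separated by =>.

E => E-M   [E -> E - M]
E-M => M-M   [E -> M]
M-M => 9-M   [M -> 9]
9-M => 9-(E)   [M -> ( E )]
9-(E) => 9-(E-M)   [E -> E - M]
9-(E-M) => 9-(E-M-M)   [E -> E - M]
9-(E-M-M) => 9-(M-M-M)   [E -> M]
9-(M-M-M) => 9-(9-M-M)   [M -> 9]
9-(9-M-M) => 9-(9-9-M)   [M -> 9]
9-(9-9-M) => 9-(9-9-9)   [M -> 9]

E=>E-M=>M-M=>9-M=>9-(E)=>9-(E-M)=>9-(E-M-M)=>9-(M-M-M)=>9-(9-M-M)=>9-(9-9-M)=>9-(9-9-9)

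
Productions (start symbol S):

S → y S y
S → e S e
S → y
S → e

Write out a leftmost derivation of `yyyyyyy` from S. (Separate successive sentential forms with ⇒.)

S ⇒ ySy ⇒ yySyy ⇒ yyySyyy ⇒ yyyyyyy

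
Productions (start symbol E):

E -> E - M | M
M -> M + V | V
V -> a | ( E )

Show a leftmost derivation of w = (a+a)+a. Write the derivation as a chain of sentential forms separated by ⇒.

E ⇒ M ⇒ M+V ⇒ V+V ⇒ (E)+V ⇒ (M)+V ⇒ (M+V)+V ⇒ (V+V)+V ⇒ (a+V)+V ⇒ (a+a)+V ⇒ (a+a)+a

E ⇒ M   [E -> M]
M ⇒ M+V   [M -> M + V]
M+V ⇒ V+V   [M -> V]
V+V ⇒ (E)+V   [V -> ( E )]
(E)+V ⇒ (M)+V   [E -> M]
(M)+V ⇒ (M+V)+V   [M -> M + V]
(M+V)+V ⇒ (V+V)+V   [M -> V]
(V+V)+V ⇒ (a+V)+V   [V -> a]
(a+V)+V ⇒ (a+a)+V   [V -> a]
(a+a)+V ⇒ (a+a)+a   [V -> a]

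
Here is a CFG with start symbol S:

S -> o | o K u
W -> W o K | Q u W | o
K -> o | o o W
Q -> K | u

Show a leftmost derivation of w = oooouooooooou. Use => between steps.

S => oKu => oooWu => oooWoKu => oooQuWoKu => oooKuWoKu => oooouWoKu => oooouWoKoKu => oooouooKoKu => oooouooooWoKu => oooouooooooKu => oooouooooooou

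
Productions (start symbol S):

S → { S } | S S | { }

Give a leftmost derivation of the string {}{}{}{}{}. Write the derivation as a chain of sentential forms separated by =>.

S => SS => {}S => {}SS => {}SSS => {}SSSS => {}{}SSS => {}{}{}SS => {}{}{}{}S => {}{}{}{}{}

S => SS   [S → S S]
SS => {}S   [S → { }]
{}S => {}SS   [S → S S]
{}SS => {}SSS   [S → S S]
{}SSS => {}SSSS   [S → S S]
{}SSSS => {}{}SSS   [S → { }]
{}{}SSS => {}{}{}SS   [S → { }]
{}{}{}SS => {}{}{}{}S   [S → { }]
{}{}{}{}S => {}{}{}{}{}   [S → { }]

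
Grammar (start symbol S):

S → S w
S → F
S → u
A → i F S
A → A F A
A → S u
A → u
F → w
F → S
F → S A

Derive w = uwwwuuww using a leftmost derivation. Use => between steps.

S => Sw => Sww => Fww => SAww => FAww => SAAww => SwAAww => SwwAAww => SwwwAAww => uwwwAAww => uwwwuAww => uwwwuuww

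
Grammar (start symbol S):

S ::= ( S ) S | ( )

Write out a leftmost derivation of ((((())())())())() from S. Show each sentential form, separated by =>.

S => (S)S => ((S)S)S => (((S)S)S)S => ((((S)S)S)S)S => ((((())S)S)S)S => ((((())())S)S)S => ((((())())())S)S => ((((())())())())S => ((((())())())())()

S => (S)S   [S ::= ( S ) S]
(S)S => ((S)S)S   [S ::= ( S ) S]
((S)S)S => (((S)S)S)S   [S ::= ( S ) S]
(((S)S)S)S => ((((S)S)S)S)S   [S ::= ( S ) S]
((((S)S)S)S)S => ((((())S)S)S)S   [S ::= ( )]
((((())S)S)S)S => ((((())())S)S)S   [S ::= ( )]
((((())())S)S)S => ((((())())())S)S   [S ::= ( )]
((((())())())S)S => ((((())())())())S   [S ::= ( )]
((((())())())())S => ((((())())())())()   [S ::= ( )]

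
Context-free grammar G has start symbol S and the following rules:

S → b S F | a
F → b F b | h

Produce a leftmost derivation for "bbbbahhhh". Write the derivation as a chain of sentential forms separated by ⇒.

S ⇒ bSF ⇒ bbSFF ⇒ bbbSFFF ⇒ bbbbSFFFF ⇒ bbbbaFFFF ⇒ bbbbahFFF ⇒ bbbbahhFF ⇒ bbbbahhhF ⇒ bbbbahhhh

S ⇒ bSF   [S → b S F]
bSF ⇒ bbSFF   [S → b S F]
bbSFF ⇒ bbbSFFF   [S → b S F]
bbbSFFF ⇒ bbbbSFFFF   [S → b S F]
bbbbSFFFF ⇒ bbbbaFFFF   [S → a]
bbbbaFFFF ⇒ bbbbahFFF   [F → h]
bbbbahFFF ⇒ bbbbahhFF   [F → h]
bbbbahhFF ⇒ bbbbahhhF   [F → h]
bbbbahhhF ⇒ bbbbahhhh   [F → h]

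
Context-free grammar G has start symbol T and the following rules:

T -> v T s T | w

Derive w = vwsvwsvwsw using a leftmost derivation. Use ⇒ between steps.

T⇒vTsT⇒vwsT⇒vwsvTsT⇒vwsvwsT⇒vwsvwsvTsT⇒vwsvwsvwsT⇒vwsvwsvwsw

T ⇒ vTsT   [T -> v T s T]
vTsT ⇒ vwsT   [T -> w]
vwsT ⇒ vwsvTsT   [T -> v T s T]
vwsvTsT ⇒ vwsvwsT   [T -> w]
vwsvwsT ⇒ vwsvwsvTsT   [T -> v T s T]
vwsvwsvTsT ⇒ vwsvwsvwsT   [T -> w]
vwsvwsvwsT ⇒ vwsvwsvwsw   [T -> w]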